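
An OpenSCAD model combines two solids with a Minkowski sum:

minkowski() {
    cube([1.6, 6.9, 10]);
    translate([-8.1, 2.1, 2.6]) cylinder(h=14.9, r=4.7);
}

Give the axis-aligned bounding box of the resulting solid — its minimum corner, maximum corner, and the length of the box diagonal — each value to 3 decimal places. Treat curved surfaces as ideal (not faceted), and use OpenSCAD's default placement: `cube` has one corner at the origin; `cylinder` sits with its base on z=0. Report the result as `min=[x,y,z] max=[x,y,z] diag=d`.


min=[-12.800,-2.600,2.600] max=[-1.800,13.700,27.500] diag=31.729

A = translate([-8.1, 2.1, 2.6]) cylinder(h=14.9, r=4.7) → bbox [-12.8,-2.6,2.6] .. [-3.4,6.8,17.5]
B = cube([1.6, 6.9, 10]) → bbox [0,0,0] .. [1.6,6.9,10]
lo = A.lo+B.lo = [-12.8+0, -2.6+0, 2.6+0] = [-12.800,-2.600,2.600]
hi = A.hi+B.hi = [-3.4+1.6, 6.8+6.9, 17.5+10] = [-1.800,13.700,27.500]
diag = √(11²+16.3²+24.9²) = √1006.7 = 31.729


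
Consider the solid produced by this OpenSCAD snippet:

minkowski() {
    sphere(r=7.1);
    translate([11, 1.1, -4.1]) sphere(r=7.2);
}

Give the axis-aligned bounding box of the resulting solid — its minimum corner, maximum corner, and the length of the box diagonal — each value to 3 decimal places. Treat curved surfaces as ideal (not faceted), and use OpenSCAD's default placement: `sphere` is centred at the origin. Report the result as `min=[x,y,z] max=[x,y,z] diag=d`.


A = translate([11, 1.1, -4.1]) sphere(r=7.2) → bbox [3.8,-6.1,-11.3] .. [18.2,8.3,3.1]
B = sphere(r=7.1) → bbox [-7.1,-7.1,-7.1] .. [7.1,7.1,7.1]
lo = A.lo+B.lo = [3.8-7.1, -6.1-7.1, -11.3-7.1] = [-3.300,-13.200,-18.400]
hi = A.hi+B.hi = [18.2+7.1, 8.3+7.1, 3.1+7.1] = [25.300,15.400,10.200]
diag = √(28.6²+28.6²+28.6²) = √2453.88 = 49.537

min=[-3.300,-13.200,-18.400] max=[25.300,15.400,10.200] diag=49.537


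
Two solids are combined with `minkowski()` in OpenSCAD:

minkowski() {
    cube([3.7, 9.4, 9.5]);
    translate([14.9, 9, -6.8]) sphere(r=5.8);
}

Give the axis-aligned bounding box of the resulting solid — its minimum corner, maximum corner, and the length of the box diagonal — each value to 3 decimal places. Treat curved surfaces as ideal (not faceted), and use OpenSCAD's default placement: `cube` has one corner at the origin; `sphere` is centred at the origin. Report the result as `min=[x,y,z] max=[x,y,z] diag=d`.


A = translate([14.9, 9, -6.8]) sphere(r=5.8) → bbox [9.1,3.2,-12.6] .. [20.7,14.8,-1]
B = cube([3.7, 9.4, 9.5]) → bbox [0,0,0] .. [3.7,9.4,9.5]
lo = A.lo+B.lo = [9.1+0, 3.2+0, -12.6+0] = [9.100,3.200,-12.600]
hi = A.hi+B.hi = [20.7+3.7, 14.8+9.4, -1+9.5] = [24.400,24.200,8.500]
diag = √(15.3²+21²+21.1²) = √1120.3 = 33.471

min=[9.100,3.200,-12.600] max=[24.400,24.200,8.500] diag=33.471


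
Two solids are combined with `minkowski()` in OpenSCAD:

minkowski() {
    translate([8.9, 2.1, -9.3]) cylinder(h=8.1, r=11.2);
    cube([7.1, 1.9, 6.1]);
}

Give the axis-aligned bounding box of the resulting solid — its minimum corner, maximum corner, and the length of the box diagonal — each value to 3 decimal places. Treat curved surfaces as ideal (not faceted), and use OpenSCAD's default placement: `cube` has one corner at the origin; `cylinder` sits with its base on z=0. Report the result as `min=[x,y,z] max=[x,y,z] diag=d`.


min=[-2.300,-9.100,-9.300] max=[27.200,15.200,4.900] diag=40.772

A = translate([8.9, 2.1, -9.3]) cylinder(h=8.1, r=11.2) → bbox [-2.3,-9.1,-9.3] .. [20.1,13.3,-1.2]
B = cube([7.1, 1.9, 6.1]) → bbox [0,0,0] .. [7.1,1.9,6.1]
lo = A.lo+B.lo = [-2.3+0, -9.1+0, -9.3+0] = [-2.300,-9.100,-9.300]
hi = A.hi+B.hi = [20.1+7.1, 13.3+1.9, -1.2+6.1] = [27.200,15.200,4.900]
diag = √(29.5²+24.3²+14.2²) = √1662.38 = 40.772


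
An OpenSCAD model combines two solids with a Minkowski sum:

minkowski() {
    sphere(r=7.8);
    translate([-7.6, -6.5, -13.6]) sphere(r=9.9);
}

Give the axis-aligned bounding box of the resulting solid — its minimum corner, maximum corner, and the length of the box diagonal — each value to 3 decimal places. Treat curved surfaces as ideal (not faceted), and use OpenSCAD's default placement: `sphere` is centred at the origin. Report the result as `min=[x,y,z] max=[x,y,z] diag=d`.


min=[-25.300,-24.200,-31.300] max=[10.100,11.200,4.100] diag=61.315

A = translate([-7.6, -6.5, -13.6]) sphere(r=9.9) → bbox [-17.5,-16.4,-23.5] .. [2.3,3.4,-3.7]
B = sphere(r=7.8) → bbox [-7.8,-7.8,-7.8] .. [7.8,7.8,7.8]
lo = A.lo+B.lo = [-17.5-7.8, -16.4-7.8, -23.5-7.8] = [-25.300,-24.200,-31.300]
hi = A.hi+B.hi = [2.3+7.8, 3.4+7.8, -3.7+7.8] = [10.100,11.200,4.100]
diag = √(35.4²+35.4²+35.4²) = √3759.48 = 61.315


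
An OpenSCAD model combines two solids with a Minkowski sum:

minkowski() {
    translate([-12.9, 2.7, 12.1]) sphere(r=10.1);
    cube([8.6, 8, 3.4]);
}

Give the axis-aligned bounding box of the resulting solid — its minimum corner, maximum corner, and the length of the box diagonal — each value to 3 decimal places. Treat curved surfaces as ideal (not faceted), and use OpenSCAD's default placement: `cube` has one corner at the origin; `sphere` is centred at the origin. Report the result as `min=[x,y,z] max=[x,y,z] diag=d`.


A = translate([-12.9, 2.7, 12.1]) sphere(r=10.1) → bbox [-23,-7.4,2] .. [-2.8,12.8,22.2]
B = cube([8.6, 8, 3.4]) → bbox [0,0,0] .. [8.6,8,3.4]
lo = A.lo+B.lo = [-23+0, -7.4+0, 2+0] = [-23.000,-7.400,2.000]
hi = A.hi+B.hi = [-2.8+8.6, 12.8+8, 22.2+3.4] = [5.800,20.800,25.600]
diag = √(28.8²+28.2²+23.6²) = √2181.64 = 46.708

min=[-23.000,-7.400,2.000] max=[5.800,20.800,25.600] diag=46.708


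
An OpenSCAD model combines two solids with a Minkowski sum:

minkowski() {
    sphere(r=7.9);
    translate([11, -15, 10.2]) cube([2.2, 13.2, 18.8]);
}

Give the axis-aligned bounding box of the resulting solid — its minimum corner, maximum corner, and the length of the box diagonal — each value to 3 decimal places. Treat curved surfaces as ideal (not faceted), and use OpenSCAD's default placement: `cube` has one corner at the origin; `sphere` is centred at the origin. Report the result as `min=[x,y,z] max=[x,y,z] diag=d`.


min=[3.100,-22.900,2.300] max=[21.100,6.100,36.900] diag=48.602

A = translate([11, -15, 10.2]) cube([2.2, 13.2, 18.8]) → bbox [11,-15,10.2] .. [13.2,-1.8,29]
B = sphere(r=7.9) → bbox [-7.9,-7.9,-7.9] .. [7.9,7.9,7.9]
lo = A.lo+B.lo = [11-7.9, -15-7.9, 10.2-7.9] = [3.100,-22.900,2.300]
hi = A.hi+B.hi = [13.2+7.9, -1.8+7.9, 29+7.9] = [21.100,6.100,36.900]
diag = √(18²+29²+34.6²) = √2362.16 = 48.602


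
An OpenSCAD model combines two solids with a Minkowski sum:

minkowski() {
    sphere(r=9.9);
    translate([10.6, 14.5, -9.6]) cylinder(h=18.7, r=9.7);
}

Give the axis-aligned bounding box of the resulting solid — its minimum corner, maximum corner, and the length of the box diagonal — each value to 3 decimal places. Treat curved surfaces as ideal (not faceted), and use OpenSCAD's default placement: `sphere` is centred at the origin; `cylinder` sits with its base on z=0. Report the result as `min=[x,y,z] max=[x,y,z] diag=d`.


min=[-9.000,-5.100,-19.500] max=[30.200,34.100,19.000] diag=67.495

A = translate([10.6, 14.5, -9.6]) cylinder(h=18.7, r=9.7) → bbox [0.9,4.8,-9.6] .. [20.3,24.2,9.1]
B = sphere(r=9.9) → bbox [-9.9,-9.9,-9.9] .. [9.9,9.9,9.9]
lo = A.lo+B.lo = [0.9-9.9, 4.8-9.9, -9.6-9.9] = [-9.000,-5.100,-19.500]
hi = A.hi+B.hi = [20.3+9.9, 24.2+9.9, 9.1+9.9] = [30.200,34.100,19.000]
diag = √(39.2²+39.2²+38.5²) = √4555.53 = 67.495


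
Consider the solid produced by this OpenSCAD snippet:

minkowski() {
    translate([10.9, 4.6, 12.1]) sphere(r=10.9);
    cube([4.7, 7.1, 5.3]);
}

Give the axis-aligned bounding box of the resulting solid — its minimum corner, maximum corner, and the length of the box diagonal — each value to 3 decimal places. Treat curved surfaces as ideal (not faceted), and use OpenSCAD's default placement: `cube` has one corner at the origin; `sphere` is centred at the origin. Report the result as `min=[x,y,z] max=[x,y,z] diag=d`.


min=[0.000,-6.300,1.200] max=[26.500,22.600,28.300] diag=47.664

A = translate([10.9, 4.6, 12.1]) sphere(r=10.9) → bbox [0,-6.3,1.2] .. [21.8,15.5,23]
B = cube([4.7, 7.1, 5.3]) → bbox [0,0,0] .. [4.7,7.1,5.3]
lo = A.lo+B.lo = [0+0, -6.3+0, 1.2+0] = [0.000,-6.300,1.200]
hi = A.hi+B.hi = [21.8+4.7, 15.5+7.1, 23+5.3] = [26.500,22.600,28.300]
diag = √(26.5²+28.9²+27.1²) = √2271.87 = 47.664


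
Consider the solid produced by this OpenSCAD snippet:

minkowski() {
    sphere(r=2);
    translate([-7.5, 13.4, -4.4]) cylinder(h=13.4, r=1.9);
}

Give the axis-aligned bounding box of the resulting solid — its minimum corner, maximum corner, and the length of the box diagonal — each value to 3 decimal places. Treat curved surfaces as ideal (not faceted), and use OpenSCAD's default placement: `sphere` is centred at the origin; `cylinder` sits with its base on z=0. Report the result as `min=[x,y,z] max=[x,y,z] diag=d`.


A = translate([-7.5, 13.4, -4.4]) cylinder(h=13.4, r=1.9) → bbox [-9.4,11.5,-4.4] .. [-5.6,15.3,9]
B = sphere(r=2) → bbox [-2,-2,-2] .. [2,2,2]
lo = A.lo+B.lo = [-9.4-2, 11.5-2, -4.4-2] = [-11.400,9.500,-6.400]
hi = A.hi+B.hi = [-5.6+2, 15.3+2, 9+2] = [-3.600,17.300,11.000]
diag = √(7.8²+7.8²+17.4²) = √424.44 = 20.602

min=[-11.400,9.500,-6.400] max=[-3.600,17.300,11.000] diag=20.602


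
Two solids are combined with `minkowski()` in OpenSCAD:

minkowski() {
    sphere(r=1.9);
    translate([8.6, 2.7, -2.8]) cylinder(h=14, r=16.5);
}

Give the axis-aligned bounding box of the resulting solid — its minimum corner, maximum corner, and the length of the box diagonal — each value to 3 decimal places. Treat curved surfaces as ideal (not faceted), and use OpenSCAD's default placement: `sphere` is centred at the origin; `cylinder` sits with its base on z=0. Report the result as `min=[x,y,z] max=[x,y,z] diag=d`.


A = translate([8.6, 2.7, -2.8]) cylinder(h=14, r=16.5) → bbox [-7.9,-13.8,-2.8] .. [25.1,19.2,11.2]
B = sphere(r=1.9) → bbox [-1.9,-1.9,-1.9] .. [1.9,1.9,1.9]
lo = A.lo+B.lo = [-7.9-1.9, -13.8-1.9, -2.8-1.9] = [-9.800,-15.700,-4.700]
hi = A.hi+B.hi = [25.1+1.9, 19.2+1.9, 11.2+1.9] = [27.000,21.100,13.100]
diag = √(36.8²+36.8²+17.8²) = √3025.32 = 55.003

min=[-9.800,-15.700,-4.700] max=[27.000,21.100,13.100] diag=55.003


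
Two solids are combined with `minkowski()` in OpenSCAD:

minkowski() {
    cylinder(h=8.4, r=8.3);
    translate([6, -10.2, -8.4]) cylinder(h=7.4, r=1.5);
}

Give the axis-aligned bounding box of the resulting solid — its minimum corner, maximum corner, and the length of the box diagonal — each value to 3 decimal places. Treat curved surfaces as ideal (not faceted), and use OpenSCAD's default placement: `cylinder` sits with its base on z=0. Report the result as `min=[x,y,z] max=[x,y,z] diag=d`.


A = translate([6, -10.2, -8.4]) cylinder(h=7.4, r=1.5) → bbox [4.5,-11.7,-8.4] .. [7.5,-8.7,-1]
B = cylinder(h=8.4, r=8.3) → bbox [-8.3,-8.3,0] .. [8.3,8.3,8.4]
lo = A.lo+B.lo = [4.5-8.3, -11.7-8.3, -8.4+0] = [-3.800,-20.000,-8.400]
hi = A.hi+B.hi = [7.5+8.3, -8.7+8.3, -1+8.4] = [15.800,-0.400,7.400]
diag = √(19.6²+19.6²+15.8²) = √1017.96 = 31.905

min=[-3.800,-20.000,-8.400] max=[15.800,-0.400,7.400] diag=31.905


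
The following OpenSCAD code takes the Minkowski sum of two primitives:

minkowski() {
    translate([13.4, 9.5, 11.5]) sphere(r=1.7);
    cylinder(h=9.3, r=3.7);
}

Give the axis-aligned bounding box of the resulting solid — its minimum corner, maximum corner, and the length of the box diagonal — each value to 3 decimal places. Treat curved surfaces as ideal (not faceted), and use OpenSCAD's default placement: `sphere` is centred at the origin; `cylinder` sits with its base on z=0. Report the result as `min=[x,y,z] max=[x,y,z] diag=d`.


min=[8.000,4.100,9.800] max=[18.800,14.900,22.500] diag=19.864

A = translate([13.4, 9.5, 11.5]) sphere(r=1.7) → bbox [11.7,7.8,9.8] .. [15.1,11.2,13.2]
B = cylinder(h=9.3, r=3.7) → bbox [-3.7,-3.7,0] .. [3.7,3.7,9.3]
lo = A.lo+B.lo = [11.7-3.7, 7.8-3.7, 9.8+0] = [8.000,4.100,9.800]
hi = A.hi+B.hi = [15.1+3.7, 11.2+3.7, 13.2+9.3] = [18.800,14.900,22.500]
diag = √(10.8²+10.8²+12.7²) = √394.57 = 19.864


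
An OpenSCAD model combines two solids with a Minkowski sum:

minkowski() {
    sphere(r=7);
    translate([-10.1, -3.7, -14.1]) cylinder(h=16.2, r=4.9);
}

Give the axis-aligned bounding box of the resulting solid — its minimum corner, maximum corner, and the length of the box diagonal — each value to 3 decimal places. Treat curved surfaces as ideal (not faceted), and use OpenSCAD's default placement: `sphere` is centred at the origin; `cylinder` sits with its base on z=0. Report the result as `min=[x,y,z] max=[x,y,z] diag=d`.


min=[-22.000,-15.600,-21.100] max=[1.800,8.200,9.100] diag=45.221

A = translate([-10.1, -3.7, -14.1]) cylinder(h=16.2, r=4.9) → bbox [-15,-8.6,-14.1] .. [-5.2,1.2,2.1]
B = sphere(r=7) → bbox [-7,-7,-7] .. [7,7,7]
lo = A.lo+B.lo = [-15-7, -8.6-7, -14.1-7] = [-22.000,-15.600,-21.100]
hi = A.hi+B.hi = [-5.2+7, 1.2+7, 2.1+7] = [1.800,8.200,9.100]
diag = √(23.8²+23.8²+30.2²) = √2044.92 = 45.221


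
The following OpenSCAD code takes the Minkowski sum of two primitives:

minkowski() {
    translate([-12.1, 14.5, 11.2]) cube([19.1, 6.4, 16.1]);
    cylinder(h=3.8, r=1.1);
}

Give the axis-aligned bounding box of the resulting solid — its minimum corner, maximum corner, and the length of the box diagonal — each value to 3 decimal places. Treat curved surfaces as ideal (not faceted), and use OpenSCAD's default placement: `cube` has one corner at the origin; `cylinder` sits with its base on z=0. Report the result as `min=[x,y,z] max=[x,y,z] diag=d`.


A = translate([-12.1, 14.5, 11.2]) cube([19.1, 6.4, 16.1]) → bbox [-12.1,14.5,11.2] .. [7,20.9,27.3]
B = cylinder(h=3.8, r=1.1) → bbox [-1.1,-1.1,0] .. [1.1,1.1,3.8]
lo = A.lo+B.lo = [-12.1-1.1, 14.5-1.1, 11.2+0] = [-13.200,13.400,11.200]
hi = A.hi+B.hi = [7+1.1, 20.9+1.1, 27.3+3.8] = [8.100,22.000,31.100]
diag = √(21.3²+8.6²+19.9²) = √923.66 = 30.392

min=[-13.200,13.400,11.200] max=[8.100,22.000,31.100] diag=30.392


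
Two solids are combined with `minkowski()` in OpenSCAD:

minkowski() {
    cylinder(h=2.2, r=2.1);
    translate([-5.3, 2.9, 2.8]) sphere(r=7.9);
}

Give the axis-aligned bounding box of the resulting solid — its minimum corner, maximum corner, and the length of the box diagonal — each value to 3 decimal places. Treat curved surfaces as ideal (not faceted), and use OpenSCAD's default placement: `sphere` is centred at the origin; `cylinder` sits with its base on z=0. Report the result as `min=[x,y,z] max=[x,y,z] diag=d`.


A = translate([-5.3, 2.9, 2.8]) sphere(r=7.9) → bbox [-13.2,-5,-5.1] .. [2.6,10.8,10.7]
B = cylinder(h=2.2, r=2.1) → bbox [-2.1,-2.1,0] .. [2.1,2.1,2.2]
lo = A.lo+B.lo = [-13.2-2.1, -5-2.1, -5.1+0] = [-15.300,-7.100,-5.100]
hi = A.hi+B.hi = [2.6+2.1, 10.8+2.1, 10.7+2.2] = [4.700,12.900,12.900]
diag = √(20²+20²+18²) = √1124 = 33.526

min=[-15.300,-7.100,-5.100] max=[4.700,12.900,12.900] diag=33.526


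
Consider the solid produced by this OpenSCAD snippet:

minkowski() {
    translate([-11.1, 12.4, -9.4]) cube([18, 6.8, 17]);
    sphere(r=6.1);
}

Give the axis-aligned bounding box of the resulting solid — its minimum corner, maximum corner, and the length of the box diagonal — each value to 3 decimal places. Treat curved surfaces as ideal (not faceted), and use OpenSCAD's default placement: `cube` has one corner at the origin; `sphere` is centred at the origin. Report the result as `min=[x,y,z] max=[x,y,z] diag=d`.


min=[-17.200,6.300,-15.500] max=[13.000,25.300,13.700] diag=46.105

A = translate([-11.1, 12.4, -9.4]) cube([18, 6.8, 17]) → bbox [-11.1,12.4,-9.4] .. [6.9,19.2,7.6]
B = sphere(r=6.1) → bbox [-6.1,-6.1,-6.1] .. [6.1,6.1,6.1]
lo = A.lo+B.lo = [-11.1-6.1, 12.4-6.1, -9.4-6.1] = [-17.200,6.300,-15.500]
hi = A.hi+B.hi = [6.9+6.1, 19.2+6.1, 7.6+6.1] = [13.000,25.300,13.700]
diag = √(30.2²+19²+29.2²) = √2125.68 = 46.105


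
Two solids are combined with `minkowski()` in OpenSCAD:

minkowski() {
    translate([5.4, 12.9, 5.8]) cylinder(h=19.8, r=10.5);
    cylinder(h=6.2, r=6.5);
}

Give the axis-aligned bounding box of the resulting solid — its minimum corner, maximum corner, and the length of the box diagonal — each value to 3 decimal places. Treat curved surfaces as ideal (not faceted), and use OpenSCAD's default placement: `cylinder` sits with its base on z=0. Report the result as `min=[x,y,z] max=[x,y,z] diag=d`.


A = translate([5.4, 12.9, 5.8]) cylinder(h=19.8, r=10.5) → bbox [-5.1,2.4,5.8] .. [15.9,23.4,25.6]
B = cylinder(h=6.2, r=6.5) → bbox [-6.5,-6.5,0] .. [6.5,6.5,6.2]
lo = A.lo+B.lo = [-5.1-6.5, 2.4-6.5, 5.8+0] = [-11.600,-4.100,5.800]
hi = A.hi+B.hi = [15.9+6.5, 23.4+6.5, 25.6+6.2] = [22.400,29.900,31.800]
diag = √(34²+34²+26²) = √2988 = 54.663

min=[-11.600,-4.100,5.800] max=[22.400,29.900,31.800] diag=54.663


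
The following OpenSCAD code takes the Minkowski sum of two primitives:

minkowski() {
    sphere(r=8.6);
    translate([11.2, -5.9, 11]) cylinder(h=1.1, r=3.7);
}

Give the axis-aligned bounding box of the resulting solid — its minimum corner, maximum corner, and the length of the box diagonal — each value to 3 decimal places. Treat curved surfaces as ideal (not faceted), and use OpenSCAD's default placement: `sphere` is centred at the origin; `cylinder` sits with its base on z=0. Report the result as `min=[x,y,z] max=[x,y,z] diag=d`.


min=[-1.100,-18.200,2.400] max=[23.500,6.400,20.700] diag=39.309

A = translate([11.2, -5.9, 11]) cylinder(h=1.1, r=3.7) → bbox [7.5,-9.6,11] .. [14.9,-2.2,12.1]
B = sphere(r=8.6) → bbox [-8.6,-8.6,-8.6] .. [8.6,8.6,8.6]
lo = A.lo+B.lo = [7.5-8.6, -9.6-8.6, 11-8.6] = [-1.100,-18.200,2.400]
hi = A.hi+B.hi = [14.9+8.6, -2.2+8.6, 12.1+8.6] = [23.500,6.400,20.700]
diag = √(24.6²+24.6²+18.3²) = √1545.21 = 39.309


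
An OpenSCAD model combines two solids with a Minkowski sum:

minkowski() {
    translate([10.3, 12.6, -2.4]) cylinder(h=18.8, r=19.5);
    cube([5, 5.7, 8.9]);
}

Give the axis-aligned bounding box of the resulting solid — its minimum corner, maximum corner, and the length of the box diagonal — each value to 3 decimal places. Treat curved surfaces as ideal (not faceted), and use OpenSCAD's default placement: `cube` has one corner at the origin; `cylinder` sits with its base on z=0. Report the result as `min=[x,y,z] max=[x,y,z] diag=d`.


A = translate([10.3, 12.6, -2.4]) cylinder(h=18.8, r=19.5) → bbox [-9.2,-6.9,-2.4] .. [29.8,32.1,16.4]
B = cube([5, 5.7, 8.9]) → bbox [0,0,0] .. [5,5.7,8.9]
lo = A.lo+B.lo = [-9.2+0, -6.9+0, -2.4+0] = [-9.200,-6.900,-2.400]
hi = A.hi+B.hi = [29.8+5, 32.1+5.7, 16.4+8.9] = [34.800,37.800,25.300]
diag = √(44²+44.7²+27.7²) = √4701.38 = 68.567

min=[-9.200,-6.900,-2.400] max=[34.800,37.800,25.300] diag=68.567


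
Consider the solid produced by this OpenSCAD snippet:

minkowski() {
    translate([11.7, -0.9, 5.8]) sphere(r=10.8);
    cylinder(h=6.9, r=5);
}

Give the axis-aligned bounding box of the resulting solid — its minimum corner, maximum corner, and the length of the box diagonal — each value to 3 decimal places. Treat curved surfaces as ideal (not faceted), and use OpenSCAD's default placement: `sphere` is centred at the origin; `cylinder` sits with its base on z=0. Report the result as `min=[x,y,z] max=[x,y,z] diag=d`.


A = translate([11.7, -0.9, 5.8]) sphere(r=10.8) → bbox [0.9,-11.7,-5] .. [22.5,9.9,16.6]
B = cylinder(h=6.9, r=5) → bbox [-5,-5,0] .. [5,5,6.9]
lo = A.lo+B.lo = [0.9-5, -11.7-5, -5+0] = [-4.100,-16.700,-5.000]
hi = A.hi+B.hi = [22.5+5, 9.9+5, 16.6+6.9] = [27.500,14.900,23.500]
diag = √(31.6²+31.6²+28.5²) = √2809.37 = 53.003

min=[-4.100,-16.700,-5.000] max=[27.500,14.900,23.500] diag=53.003


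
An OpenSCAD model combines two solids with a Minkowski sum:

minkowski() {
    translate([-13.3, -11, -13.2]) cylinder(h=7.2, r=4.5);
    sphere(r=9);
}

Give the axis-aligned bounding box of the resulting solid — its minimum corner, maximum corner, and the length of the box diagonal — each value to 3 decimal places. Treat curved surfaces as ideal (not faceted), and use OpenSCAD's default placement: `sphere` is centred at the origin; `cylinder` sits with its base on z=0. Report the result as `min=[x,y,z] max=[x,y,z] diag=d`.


A = translate([-13.3, -11, -13.2]) cylinder(h=7.2, r=4.5) → bbox [-17.8,-15.5,-13.2] .. [-8.8,-6.5,-6]
B = sphere(r=9) → bbox [-9,-9,-9] .. [9,9,9]
lo = A.lo+B.lo = [-17.8-9, -15.5-9, -13.2-9] = [-26.800,-24.500,-22.200]
hi = A.hi+B.hi = [-8.8+9, -6.5+9, -6+9] = [0.200,2.500,3.000]
diag = √(27²+27²+25.2²) = √2093.04 = 45.750

min=[-26.800,-24.500,-22.200] max=[0.200,2.500,3.000] diag=45.750


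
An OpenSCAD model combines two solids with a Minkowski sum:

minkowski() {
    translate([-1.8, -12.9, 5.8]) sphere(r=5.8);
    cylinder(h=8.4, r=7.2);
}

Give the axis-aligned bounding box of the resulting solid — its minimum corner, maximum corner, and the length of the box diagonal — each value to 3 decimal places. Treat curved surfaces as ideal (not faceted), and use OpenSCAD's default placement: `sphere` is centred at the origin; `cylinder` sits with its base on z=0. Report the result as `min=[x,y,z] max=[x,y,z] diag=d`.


A = translate([-1.8, -12.9, 5.8]) sphere(r=5.8) → bbox [-7.6,-18.7,0] .. [4,-7.1,11.6]
B = cylinder(h=8.4, r=7.2) → bbox [-7.2,-7.2,0] .. [7.2,7.2,8.4]
lo = A.lo+B.lo = [-7.6-7.2, -18.7-7.2, 0+0] = [-14.800,-25.900,0.000]
hi = A.hi+B.hi = [4+7.2, -7.1+7.2, 11.6+8.4] = [11.200,0.100,20.000]
diag = √(26²+26²+20²) = √1752 = 41.857

min=[-14.800,-25.900,0.000] max=[11.200,0.100,20.000] diag=41.857


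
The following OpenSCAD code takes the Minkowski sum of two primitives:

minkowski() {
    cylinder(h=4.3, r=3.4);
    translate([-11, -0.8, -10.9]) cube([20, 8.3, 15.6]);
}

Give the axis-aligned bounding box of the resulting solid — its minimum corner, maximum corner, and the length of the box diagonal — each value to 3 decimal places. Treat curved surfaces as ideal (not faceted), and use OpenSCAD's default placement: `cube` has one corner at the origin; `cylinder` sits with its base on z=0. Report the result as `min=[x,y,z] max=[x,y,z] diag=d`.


min=[-14.400,-4.200,-10.900] max=[12.400,10.900,9.000] diag=36.637

A = translate([-11, -0.8, -10.9]) cube([20, 8.3, 15.6]) → bbox [-11,-0.8,-10.9] .. [9,7.5,4.7]
B = cylinder(h=4.3, r=3.4) → bbox [-3.4,-3.4,0] .. [3.4,3.4,4.3]
lo = A.lo+B.lo = [-11-3.4, -0.8-3.4, -10.9+0] = [-14.400,-4.200,-10.900]
hi = A.hi+B.hi = [9+3.4, 7.5+3.4, 4.7+4.3] = [12.400,10.900,9.000]
diag = √(26.8²+15.1²+19.9²) = √1342.26 = 36.637


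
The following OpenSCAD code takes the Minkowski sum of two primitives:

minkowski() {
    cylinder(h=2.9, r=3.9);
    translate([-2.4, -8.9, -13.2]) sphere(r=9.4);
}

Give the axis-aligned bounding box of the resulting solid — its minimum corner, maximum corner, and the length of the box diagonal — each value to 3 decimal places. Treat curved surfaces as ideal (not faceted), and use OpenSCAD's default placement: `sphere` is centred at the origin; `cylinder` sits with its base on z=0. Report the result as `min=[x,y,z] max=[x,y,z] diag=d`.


A = translate([-2.4, -8.9, -13.2]) sphere(r=9.4) → bbox [-11.8,-18.3,-22.6] .. [7,0.5,-3.8]
B = cylinder(h=2.9, r=3.9) → bbox [-3.9,-3.9,0] .. [3.9,3.9,2.9]
lo = A.lo+B.lo = [-11.8-3.9, -18.3-3.9, -22.6+0] = [-15.700,-22.200,-22.600]
hi = A.hi+B.hi = [7+3.9, 0.5+3.9, -3.8+2.9] = [10.900,4.400,-0.900]
diag = √(26.6²+26.6²+21.7²) = √1886.01 = 43.428

min=[-15.700,-22.200,-22.600] max=[10.900,4.400,-0.900] diag=43.428


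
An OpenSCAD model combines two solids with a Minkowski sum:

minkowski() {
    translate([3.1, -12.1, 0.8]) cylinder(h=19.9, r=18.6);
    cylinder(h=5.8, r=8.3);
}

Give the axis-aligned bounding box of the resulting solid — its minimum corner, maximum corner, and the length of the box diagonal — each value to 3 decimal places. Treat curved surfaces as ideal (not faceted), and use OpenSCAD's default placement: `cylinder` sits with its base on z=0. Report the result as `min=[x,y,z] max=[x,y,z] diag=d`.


A = translate([3.1, -12.1, 0.8]) cylinder(h=19.9, r=18.6) → bbox [-15.5,-30.7,0.8] .. [21.7,6.5,20.7]
B = cylinder(h=5.8, r=8.3) → bbox [-8.3,-8.3,0] .. [8.3,8.3,5.8]
lo = A.lo+B.lo = [-15.5-8.3, -30.7-8.3, 0.8+0] = [-23.800,-39.000,0.800]
hi = A.hi+B.hi = [21.7+8.3, 6.5+8.3, 20.7+5.8] = [30.000,14.800,26.500]
diag = √(53.8²+53.8²+25.7²) = √6449.37 = 80.308

min=[-23.800,-39.000,0.800] max=[30.000,14.800,26.500] diag=80.308


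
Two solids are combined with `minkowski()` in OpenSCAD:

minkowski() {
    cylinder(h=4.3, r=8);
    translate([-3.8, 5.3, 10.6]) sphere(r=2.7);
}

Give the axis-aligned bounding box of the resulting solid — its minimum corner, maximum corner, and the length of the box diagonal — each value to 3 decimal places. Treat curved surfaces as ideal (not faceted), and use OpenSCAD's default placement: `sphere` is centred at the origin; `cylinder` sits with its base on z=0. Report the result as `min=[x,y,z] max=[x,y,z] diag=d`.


min=[-14.500,-5.400,7.900] max=[6.900,16.000,17.600] diag=31.781

A = translate([-3.8, 5.3, 10.6]) sphere(r=2.7) → bbox [-6.5,2.6,7.9] .. [-1.1,8,13.3]
B = cylinder(h=4.3, r=8) → bbox [-8,-8,0] .. [8,8,4.3]
lo = A.lo+B.lo = [-6.5-8, 2.6-8, 7.9+0] = [-14.500,-5.400,7.900]
hi = A.hi+B.hi = [-1.1+8, 8+8, 13.3+4.3] = [6.900,16.000,17.600]
diag = √(21.4²+21.4²+9.7²) = √1010.01 = 31.781


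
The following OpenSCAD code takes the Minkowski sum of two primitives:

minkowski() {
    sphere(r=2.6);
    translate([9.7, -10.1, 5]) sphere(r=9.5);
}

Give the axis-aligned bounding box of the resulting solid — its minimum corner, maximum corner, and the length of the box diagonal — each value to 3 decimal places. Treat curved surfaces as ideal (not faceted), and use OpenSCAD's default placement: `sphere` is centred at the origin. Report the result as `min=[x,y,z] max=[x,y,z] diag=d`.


A = translate([9.7, -10.1, 5]) sphere(r=9.5) → bbox [0.2,-19.6,-4.5] .. [19.2,-0.6,14.5]
B = sphere(r=2.6) → bbox [-2.6,-2.6,-2.6] .. [2.6,2.6,2.6]
lo = A.lo+B.lo = [0.2-2.6, -19.6-2.6, -4.5-2.6] = [-2.400,-22.200,-7.100]
hi = A.hi+B.hi = [19.2+2.6, -0.6+2.6, 14.5+2.6] = [21.800,2.000,17.100]
diag = √(24.2²+24.2²+24.2²) = √1756.92 = 41.916

min=[-2.400,-22.200,-7.100] max=[21.800,2.000,17.100] diag=41.916


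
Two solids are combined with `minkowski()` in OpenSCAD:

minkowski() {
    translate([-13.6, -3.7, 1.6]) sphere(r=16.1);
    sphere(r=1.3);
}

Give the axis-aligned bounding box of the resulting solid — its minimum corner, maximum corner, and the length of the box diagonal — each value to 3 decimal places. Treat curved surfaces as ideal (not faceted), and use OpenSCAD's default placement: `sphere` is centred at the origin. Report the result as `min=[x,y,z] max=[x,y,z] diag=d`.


min=[-31.000,-21.100,-15.800] max=[3.800,13.700,19.000] diag=60.275

A = translate([-13.6, -3.7, 1.6]) sphere(r=16.1) → bbox [-29.7,-19.8,-14.5] .. [2.5,12.4,17.7]
B = sphere(r=1.3) → bbox [-1.3,-1.3,-1.3] .. [1.3,1.3,1.3]
lo = A.lo+B.lo = [-29.7-1.3, -19.8-1.3, -14.5-1.3] = [-31.000,-21.100,-15.800]
hi = A.hi+B.hi = [2.5+1.3, 12.4+1.3, 17.7+1.3] = [3.800,13.700,19.000]
diag = √(34.8²+34.8²+34.8²) = √3633.12 = 60.275


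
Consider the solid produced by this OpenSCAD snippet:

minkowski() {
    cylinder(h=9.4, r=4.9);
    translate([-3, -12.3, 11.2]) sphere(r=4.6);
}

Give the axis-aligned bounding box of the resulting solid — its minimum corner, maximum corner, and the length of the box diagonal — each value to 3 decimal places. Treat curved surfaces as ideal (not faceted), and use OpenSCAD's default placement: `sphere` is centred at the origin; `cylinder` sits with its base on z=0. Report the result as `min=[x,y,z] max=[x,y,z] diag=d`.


A = translate([-3, -12.3, 11.2]) sphere(r=4.6) → bbox [-7.6,-16.9,6.6] .. [1.6,-7.7,15.8]
B = cylinder(h=9.4, r=4.9) → bbox [-4.9,-4.9,0] .. [4.9,4.9,9.4]
lo = A.lo+B.lo = [-7.6-4.9, -16.9-4.9, 6.6+0] = [-12.500,-21.800,6.600]
hi = A.hi+B.hi = [1.6+4.9, -7.7+4.9, 15.8+9.4] = [6.500,-2.800,25.200]
diag = √(19²+19²+18.6²) = √1067.96 = 32.680

min=[-12.500,-21.800,6.600] max=[6.500,-2.800,25.200] diag=32.680


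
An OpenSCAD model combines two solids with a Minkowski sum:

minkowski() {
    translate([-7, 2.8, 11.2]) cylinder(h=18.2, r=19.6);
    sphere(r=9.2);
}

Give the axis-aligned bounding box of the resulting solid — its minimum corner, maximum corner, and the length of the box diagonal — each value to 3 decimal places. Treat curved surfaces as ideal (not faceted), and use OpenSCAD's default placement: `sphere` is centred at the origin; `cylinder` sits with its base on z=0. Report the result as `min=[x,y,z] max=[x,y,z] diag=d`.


min=[-35.800,-26.000,2.000] max=[21.800,31.600,38.600] diag=89.303

A = translate([-7, 2.8, 11.2]) cylinder(h=18.2, r=19.6) → bbox [-26.6,-16.8,11.2] .. [12.6,22.4,29.4]
B = sphere(r=9.2) → bbox [-9.2,-9.2,-9.2] .. [9.2,9.2,9.2]
lo = A.lo+B.lo = [-26.6-9.2, -16.8-9.2, 11.2-9.2] = [-35.800,-26.000,2.000]
hi = A.hi+B.hi = [12.6+9.2, 22.4+9.2, 29.4+9.2] = [21.800,31.600,38.600]
diag = √(57.6²+57.6²+36.6²) = √7975.08 = 89.303


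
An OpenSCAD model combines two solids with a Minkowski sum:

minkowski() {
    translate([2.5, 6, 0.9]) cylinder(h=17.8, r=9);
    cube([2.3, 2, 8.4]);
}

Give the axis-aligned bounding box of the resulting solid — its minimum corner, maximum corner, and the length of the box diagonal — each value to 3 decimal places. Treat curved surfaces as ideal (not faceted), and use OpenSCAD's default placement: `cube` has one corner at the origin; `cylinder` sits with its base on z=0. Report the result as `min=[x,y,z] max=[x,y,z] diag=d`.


A = translate([2.5, 6, 0.9]) cylinder(h=17.8, r=9) → bbox [-6.5,-3,0.9] .. [11.5,15,18.7]
B = cube([2.3, 2, 8.4]) → bbox [0,0,0] .. [2.3,2,8.4]
lo = A.lo+B.lo = [-6.5+0, -3+0, 0.9+0] = [-6.500,-3.000,0.900]
hi = A.hi+B.hi = [11.5+2.3, 15+2, 18.7+8.4] = [13.800,17.000,27.100]
diag = √(20.3²+20²+26.2²) = √1498.53 = 38.711

min=[-6.500,-3.000,0.900] max=[13.800,17.000,27.100] diag=38.711


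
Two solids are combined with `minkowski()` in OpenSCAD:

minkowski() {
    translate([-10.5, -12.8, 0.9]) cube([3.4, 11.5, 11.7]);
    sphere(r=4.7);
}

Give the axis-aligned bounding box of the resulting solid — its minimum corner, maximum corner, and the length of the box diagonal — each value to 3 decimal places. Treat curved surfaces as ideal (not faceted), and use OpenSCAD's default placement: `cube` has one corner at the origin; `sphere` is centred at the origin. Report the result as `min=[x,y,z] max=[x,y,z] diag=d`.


min=[-15.200,-17.500,-3.800] max=[-2.400,3.400,17.300] diag=32.340

A = translate([-10.5, -12.8, 0.9]) cube([3.4, 11.5, 11.7]) → bbox [-10.5,-12.8,0.9] .. [-7.1,-1.3,12.6]
B = sphere(r=4.7) → bbox [-4.7,-4.7,-4.7] .. [4.7,4.7,4.7]
lo = A.lo+B.lo = [-10.5-4.7, -12.8-4.7, 0.9-4.7] = [-15.200,-17.500,-3.800]
hi = A.hi+B.hi = [-7.1+4.7, -1.3+4.7, 12.6+4.7] = [-2.400,3.400,17.300]
diag = √(12.8²+20.9²+21.1²) = √1045.86 = 32.340


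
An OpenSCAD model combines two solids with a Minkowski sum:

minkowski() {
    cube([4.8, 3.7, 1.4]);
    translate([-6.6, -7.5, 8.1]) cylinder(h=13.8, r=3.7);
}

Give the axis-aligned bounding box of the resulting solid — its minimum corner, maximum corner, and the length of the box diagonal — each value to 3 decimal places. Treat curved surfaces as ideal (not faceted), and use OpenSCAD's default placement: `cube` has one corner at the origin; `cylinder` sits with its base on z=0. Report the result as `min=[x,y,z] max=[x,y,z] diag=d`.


min=[-10.300,-11.200,8.100] max=[1.900,-0.100,23.300] diag=22.430

A = translate([-6.6, -7.5, 8.1]) cylinder(h=13.8, r=3.7) → bbox [-10.3,-11.2,8.1] .. [-2.9,-3.8,21.9]
B = cube([4.8, 3.7, 1.4]) → bbox [0,0,0] .. [4.8,3.7,1.4]
lo = A.lo+B.lo = [-10.3+0, -11.2+0, 8.1+0] = [-10.300,-11.200,8.100]
hi = A.hi+B.hi = [-2.9+4.8, -3.8+3.7, 21.9+1.4] = [1.900,-0.100,23.300]
diag = √(12.2²+11.1²+15.2²) = √503.09 = 22.430


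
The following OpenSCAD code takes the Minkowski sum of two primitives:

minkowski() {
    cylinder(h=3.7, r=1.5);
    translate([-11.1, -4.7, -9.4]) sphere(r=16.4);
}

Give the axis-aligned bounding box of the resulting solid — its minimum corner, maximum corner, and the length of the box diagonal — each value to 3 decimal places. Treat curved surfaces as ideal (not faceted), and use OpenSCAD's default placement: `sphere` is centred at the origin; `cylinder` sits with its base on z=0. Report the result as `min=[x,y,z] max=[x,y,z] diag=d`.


A = translate([-11.1, -4.7, -9.4]) sphere(r=16.4) → bbox [-27.5,-21.1,-25.8] .. [5.3,11.7,7]
B = cylinder(h=3.7, r=1.5) → bbox [-1.5,-1.5,0] .. [1.5,1.5,3.7]
lo = A.lo+B.lo = [-27.5-1.5, -21.1-1.5, -25.8+0] = [-29.000,-22.600,-25.800]
hi = A.hi+B.hi = [5.3+1.5, 11.7+1.5, 7+3.7] = [6.800,13.200,10.700]
diag = √(35.8²+35.8²+36.5²) = √3895.53 = 62.414

min=[-29.000,-22.600,-25.800] max=[6.800,13.200,10.700] diag=62.414


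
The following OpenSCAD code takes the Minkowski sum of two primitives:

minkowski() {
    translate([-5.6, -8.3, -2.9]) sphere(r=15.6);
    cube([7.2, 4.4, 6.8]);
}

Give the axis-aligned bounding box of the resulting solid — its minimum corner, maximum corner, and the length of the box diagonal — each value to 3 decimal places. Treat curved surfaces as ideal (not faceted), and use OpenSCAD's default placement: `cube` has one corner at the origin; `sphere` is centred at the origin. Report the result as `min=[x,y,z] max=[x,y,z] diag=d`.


min=[-21.200,-23.900,-18.500] max=[17.200,11.700,19.500] diag=64.699

A = translate([-5.6, -8.3, -2.9]) sphere(r=15.6) → bbox [-21.2,-23.9,-18.5] .. [10,7.3,12.7]
B = cube([7.2, 4.4, 6.8]) → bbox [0,0,0] .. [7.2,4.4,6.8]
lo = A.lo+B.lo = [-21.2+0, -23.9+0, -18.5+0] = [-21.200,-23.900,-18.500]
hi = A.hi+B.hi = [10+7.2, 7.3+4.4, 12.7+6.8] = [17.200,11.700,19.500]
diag = √(38.4²+35.6²+38²) = √4185.92 = 64.699


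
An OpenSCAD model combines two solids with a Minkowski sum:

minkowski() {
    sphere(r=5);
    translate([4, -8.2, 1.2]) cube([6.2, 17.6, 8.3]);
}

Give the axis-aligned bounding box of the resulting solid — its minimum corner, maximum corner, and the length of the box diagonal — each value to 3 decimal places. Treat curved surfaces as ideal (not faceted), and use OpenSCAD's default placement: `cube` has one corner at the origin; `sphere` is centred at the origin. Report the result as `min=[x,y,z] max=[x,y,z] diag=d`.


A = translate([4, -8.2, 1.2]) cube([6.2, 17.6, 8.3]) → bbox [4,-8.2,1.2] .. [10.2,9.4,9.5]
B = sphere(r=5) → bbox [-5,-5,-5] .. [5,5,5]
lo = A.lo+B.lo = [4-5, -8.2-5, 1.2-5] = [-1.000,-13.200,-3.800]
hi = A.hi+B.hi = [10.2+5, 9.4+5, 9.5+5] = [15.200,14.400,14.500]
diag = √(16.2²+27.6²+18.3²) = √1359.09 = 36.866

min=[-1.000,-13.200,-3.800] max=[15.200,14.400,14.500] diag=36.866


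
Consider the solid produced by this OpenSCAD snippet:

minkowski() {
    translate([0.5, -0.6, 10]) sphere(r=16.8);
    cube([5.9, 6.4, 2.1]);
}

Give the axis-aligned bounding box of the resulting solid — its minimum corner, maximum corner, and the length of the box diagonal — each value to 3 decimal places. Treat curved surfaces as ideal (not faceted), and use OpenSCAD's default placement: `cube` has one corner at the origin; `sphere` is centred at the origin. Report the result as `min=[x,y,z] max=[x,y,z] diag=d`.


A = translate([0.5, -0.6, 10]) sphere(r=16.8) → bbox [-16.3,-17.4,-6.8] .. [17.3,16.2,26.8]
B = cube([5.9, 6.4, 2.1]) → bbox [0,0,0] .. [5.9,6.4,2.1]
lo = A.lo+B.lo = [-16.3+0, -17.4+0, -6.8+0] = [-16.300,-17.400,-6.800]
hi = A.hi+B.hi = [17.3+5.9, 16.2+6.4, 26.8+2.1] = [23.200,22.600,28.900]
diag = √(39.5²+40²+35.7²) = √4434.74 = 66.594

min=[-16.300,-17.400,-6.800] max=[23.200,22.600,28.900] diag=66.594


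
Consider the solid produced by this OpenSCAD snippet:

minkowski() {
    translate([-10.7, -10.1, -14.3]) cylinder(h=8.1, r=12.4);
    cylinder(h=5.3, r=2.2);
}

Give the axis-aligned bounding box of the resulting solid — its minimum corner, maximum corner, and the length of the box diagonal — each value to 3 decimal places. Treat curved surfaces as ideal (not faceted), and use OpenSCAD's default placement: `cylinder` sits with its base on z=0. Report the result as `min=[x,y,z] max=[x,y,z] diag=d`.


A = translate([-10.7, -10.1, -14.3]) cylinder(h=8.1, r=12.4) → bbox [-23.1,-22.5,-14.3] .. [1.7,2.3,-6.2]
B = cylinder(h=5.3, r=2.2) → bbox [-2.2,-2.2,0] .. [2.2,2.2,5.3]
lo = A.lo+B.lo = [-23.1-2.2, -22.5-2.2, -14.3+0] = [-25.300,-24.700,-14.300]
hi = A.hi+B.hi = [1.7+2.2, 2.3+2.2, -6.2+5.3] = [3.900,4.500,-0.900]
diag = √(29.2²+29.2²+13.4²) = √1884.84 = 43.415

min=[-25.300,-24.700,-14.300] max=[3.900,4.500,-0.900] diag=43.415


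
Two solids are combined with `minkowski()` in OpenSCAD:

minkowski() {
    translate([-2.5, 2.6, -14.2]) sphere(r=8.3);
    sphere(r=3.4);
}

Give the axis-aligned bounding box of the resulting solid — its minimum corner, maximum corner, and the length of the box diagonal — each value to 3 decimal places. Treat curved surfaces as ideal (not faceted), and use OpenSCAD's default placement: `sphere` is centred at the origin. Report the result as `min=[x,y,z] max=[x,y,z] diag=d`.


min=[-14.200,-9.100,-25.900] max=[9.200,14.300,-2.500] diag=40.530

A = translate([-2.5, 2.6, -14.2]) sphere(r=8.3) → bbox [-10.8,-5.7,-22.5] .. [5.8,10.9,-5.9]
B = sphere(r=3.4) → bbox [-3.4,-3.4,-3.4] .. [3.4,3.4,3.4]
lo = A.lo+B.lo = [-10.8-3.4, -5.7-3.4, -22.5-3.4] = [-14.200,-9.100,-25.900]
hi = A.hi+B.hi = [5.8+3.4, 10.9+3.4, -5.9+3.4] = [9.200,14.300,-2.500]
diag = √(23.4²+23.4²+23.4²) = √1642.68 = 40.530


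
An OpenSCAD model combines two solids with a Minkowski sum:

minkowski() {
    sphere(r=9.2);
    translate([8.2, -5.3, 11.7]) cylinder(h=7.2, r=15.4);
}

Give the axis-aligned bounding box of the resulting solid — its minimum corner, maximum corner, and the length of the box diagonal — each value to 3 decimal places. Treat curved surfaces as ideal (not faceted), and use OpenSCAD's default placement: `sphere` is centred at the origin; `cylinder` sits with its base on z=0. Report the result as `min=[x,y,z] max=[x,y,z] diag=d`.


A = translate([8.2, -5.3, 11.7]) cylinder(h=7.2, r=15.4) → bbox [-7.2,-20.7,11.7] .. [23.6,10.1,18.9]
B = sphere(r=9.2) → bbox [-9.2,-9.2,-9.2] .. [9.2,9.2,9.2]
lo = A.lo+B.lo = [-7.2-9.2, -20.7-9.2, 11.7-9.2] = [-16.400,-29.900,2.500]
hi = A.hi+B.hi = [23.6+9.2, 10.1+9.2, 18.9+9.2] = [32.800,19.300,28.100]
diag = √(49.2²+49.2²+25.6²) = √5496.64 = 74.139

min=[-16.400,-29.900,2.500] max=[32.800,19.300,28.100] diag=74.139


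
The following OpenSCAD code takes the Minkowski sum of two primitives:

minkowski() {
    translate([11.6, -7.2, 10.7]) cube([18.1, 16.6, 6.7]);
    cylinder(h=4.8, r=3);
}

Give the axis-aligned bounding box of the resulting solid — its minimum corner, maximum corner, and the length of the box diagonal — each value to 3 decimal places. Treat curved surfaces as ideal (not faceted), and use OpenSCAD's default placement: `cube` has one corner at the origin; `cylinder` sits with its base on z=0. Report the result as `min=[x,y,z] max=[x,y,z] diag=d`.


A = translate([11.6, -7.2, 10.7]) cube([18.1, 16.6, 6.7]) → bbox [11.6,-7.2,10.7] .. [29.7,9.4,17.4]
B = cylinder(h=4.8, r=3) → bbox [-3,-3,0] .. [3,3,4.8]
lo = A.lo+B.lo = [11.6-3, -7.2-3, 10.7+0] = [8.600,-10.200,10.700]
hi = A.hi+B.hi = [29.7+3, 9.4+3, 17.4+4.8] = [32.700,12.400,22.200]
diag = √(24.1²+22.6²+11.5²) = √1223.82 = 34.983

min=[8.600,-10.200,10.700] max=[32.700,12.400,22.200] diag=34.983


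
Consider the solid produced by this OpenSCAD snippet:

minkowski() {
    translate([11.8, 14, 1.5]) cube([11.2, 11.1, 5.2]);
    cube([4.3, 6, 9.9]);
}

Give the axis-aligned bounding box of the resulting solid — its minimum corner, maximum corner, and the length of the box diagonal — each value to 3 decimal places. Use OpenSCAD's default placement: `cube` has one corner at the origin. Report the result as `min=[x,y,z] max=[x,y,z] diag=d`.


min=[11.800,14.000,1.500] max=[27.300,31.100,16.600] diag=27.580

A = translate([11.8, 14, 1.5]) cube([11.2, 11.1, 5.2]) → bbox [11.8,14,1.5] .. [23,25.1,6.7]
B = cube([4.3, 6, 9.9]) → bbox [0,0,0] .. [4.3,6,9.9]
lo = A.lo+B.lo = [11.8+0, 14+0, 1.5+0] = [11.800,14.000,1.500]
hi = A.hi+B.hi = [23+4.3, 25.1+6, 6.7+9.9] = [27.300,31.100,16.600]
diag = √(15.5²+17.1²+15.1²) = √760.67 = 27.580
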